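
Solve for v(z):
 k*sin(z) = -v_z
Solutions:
 v(z) = C1 + k*cos(z)


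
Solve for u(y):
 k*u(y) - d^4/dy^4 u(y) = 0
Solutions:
 u(y) = C1*exp(-k^(1/4)*y) + C2*exp(k^(1/4)*y) + C3*exp(-I*k^(1/4)*y) + C4*exp(I*k^(1/4)*y)


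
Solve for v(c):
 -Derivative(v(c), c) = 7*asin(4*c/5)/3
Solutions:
 v(c) = C1 - 7*c*asin(4*c/5)/3 - 7*sqrt(25 - 16*c^2)/12


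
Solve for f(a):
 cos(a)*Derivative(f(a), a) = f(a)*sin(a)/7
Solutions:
 f(a) = C1/cos(a)^(1/7)


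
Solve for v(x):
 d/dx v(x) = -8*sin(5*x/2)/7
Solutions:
 v(x) = C1 + 16*cos(5*x/2)/35


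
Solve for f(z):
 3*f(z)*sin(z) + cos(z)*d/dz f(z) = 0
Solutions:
 f(z) = C1*cos(z)^3


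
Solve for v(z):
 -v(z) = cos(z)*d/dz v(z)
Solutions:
 v(z) = C1*sqrt(sin(z) - 1)/sqrt(sin(z) + 1)


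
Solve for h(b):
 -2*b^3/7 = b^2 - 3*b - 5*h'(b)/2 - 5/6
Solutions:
 h(b) = C1 + b^4/35 + 2*b^3/15 - 3*b^2/5 - b/3


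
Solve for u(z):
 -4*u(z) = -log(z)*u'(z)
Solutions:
 u(z) = C1*exp(4*li(z))


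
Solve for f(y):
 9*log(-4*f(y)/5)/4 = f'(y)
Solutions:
 -4*Integral(1/(log(-_y) - log(5) + 2*log(2)), (_y, f(y)))/9 = C1 - y


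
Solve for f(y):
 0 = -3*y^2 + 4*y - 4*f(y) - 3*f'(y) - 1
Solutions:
 f(y) = C1*exp(-4*y/3) - 3*y^2/4 + 17*y/8 - 59/32


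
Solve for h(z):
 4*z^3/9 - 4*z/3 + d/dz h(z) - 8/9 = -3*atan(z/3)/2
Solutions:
 h(z) = C1 - z^4/9 + 2*z^2/3 - 3*z*atan(z/3)/2 + 8*z/9 + 9*log(z^2 + 9)/4


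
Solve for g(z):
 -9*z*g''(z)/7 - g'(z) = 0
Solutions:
 g(z) = C1 + C2*z^(2/9)


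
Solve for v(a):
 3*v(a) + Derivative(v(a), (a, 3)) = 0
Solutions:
 v(a) = C3*exp(-3^(1/3)*a) + (C1*sin(3^(5/6)*a/2) + C2*cos(3^(5/6)*a/2))*exp(3^(1/3)*a/2)


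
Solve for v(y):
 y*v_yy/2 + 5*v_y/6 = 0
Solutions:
 v(y) = C1 + C2/y^(2/3)


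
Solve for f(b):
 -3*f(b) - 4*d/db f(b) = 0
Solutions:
 f(b) = C1*exp(-3*b/4)


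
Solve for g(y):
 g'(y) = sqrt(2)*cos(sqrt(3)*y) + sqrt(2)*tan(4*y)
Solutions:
 g(y) = C1 - sqrt(2)*log(cos(4*y))/4 + sqrt(6)*sin(sqrt(3)*y)/3


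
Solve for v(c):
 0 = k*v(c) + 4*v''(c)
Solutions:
 v(c) = C1*exp(-c*sqrt(-k)/2) + C2*exp(c*sqrt(-k)/2)


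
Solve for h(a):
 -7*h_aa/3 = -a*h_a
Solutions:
 h(a) = C1 + C2*erfi(sqrt(42)*a/14)


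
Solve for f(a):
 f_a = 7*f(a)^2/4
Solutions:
 f(a) = -4/(C1 + 7*a)


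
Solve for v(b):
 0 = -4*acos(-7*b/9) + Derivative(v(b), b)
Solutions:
 v(b) = C1 + 4*b*acos(-7*b/9) + 4*sqrt(81 - 49*b^2)/7


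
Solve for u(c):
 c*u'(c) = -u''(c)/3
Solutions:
 u(c) = C1 + C2*erf(sqrt(6)*c/2)


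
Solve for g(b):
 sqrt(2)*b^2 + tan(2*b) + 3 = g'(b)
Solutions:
 g(b) = C1 + sqrt(2)*b^3/3 + 3*b - log(cos(2*b))/2


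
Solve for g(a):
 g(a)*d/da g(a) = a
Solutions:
 g(a) = -sqrt(C1 + a^2)
 g(a) = sqrt(C1 + a^2)


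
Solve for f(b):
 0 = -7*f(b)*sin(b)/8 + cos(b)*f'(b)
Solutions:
 f(b) = C1/cos(b)^(7/8)


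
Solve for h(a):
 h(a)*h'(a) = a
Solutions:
 h(a) = -sqrt(C1 + a^2)
 h(a) = sqrt(C1 + a^2)


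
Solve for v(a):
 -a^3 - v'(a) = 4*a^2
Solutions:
 v(a) = C1 - a^4/4 - 4*a^3/3


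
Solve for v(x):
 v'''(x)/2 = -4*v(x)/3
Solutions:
 v(x) = C3*exp(-2*3^(2/3)*x/3) + (C1*sin(3^(1/6)*x) + C2*cos(3^(1/6)*x))*exp(3^(2/3)*x/3)


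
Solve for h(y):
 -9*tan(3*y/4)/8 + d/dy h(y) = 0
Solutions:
 h(y) = C1 - 3*log(cos(3*y/4))/2


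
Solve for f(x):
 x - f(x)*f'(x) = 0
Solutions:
 f(x) = -sqrt(C1 + x^2)
 f(x) = sqrt(C1 + x^2)


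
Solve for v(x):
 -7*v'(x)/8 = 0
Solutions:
 v(x) = C1


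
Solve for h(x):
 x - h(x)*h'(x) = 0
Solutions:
 h(x) = -sqrt(C1 + x^2)
 h(x) = sqrt(C1 + x^2)


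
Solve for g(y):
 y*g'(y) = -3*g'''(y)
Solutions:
 g(y) = C1 + Integral(C2*airyai(-3^(2/3)*y/3) + C3*airybi(-3^(2/3)*y/3), y)


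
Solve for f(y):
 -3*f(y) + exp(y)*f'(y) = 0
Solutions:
 f(y) = C1*exp(-3*exp(-y))


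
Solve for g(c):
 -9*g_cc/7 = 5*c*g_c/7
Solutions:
 g(c) = C1 + C2*erf(sqrt(10)*c/6)


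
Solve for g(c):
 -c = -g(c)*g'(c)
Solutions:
 g(c) = -sqrt(C1 + c^2)
 g(c) = sqrt(C1 + c^2)


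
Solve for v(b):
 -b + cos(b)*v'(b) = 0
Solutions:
 v(b) = C1 + Integral(b/cos(b), b)


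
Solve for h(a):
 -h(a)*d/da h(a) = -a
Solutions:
 h(a) = -sqrt(C1 + a^2)
 h(a) = sqrt(C1 + a^2)


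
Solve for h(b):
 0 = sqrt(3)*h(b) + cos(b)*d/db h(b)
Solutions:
 h(b) = C1*(sin(b) - 1)^(sqrt(3)/2)/(sin(b) + 1)^(sqrt(3)/2)


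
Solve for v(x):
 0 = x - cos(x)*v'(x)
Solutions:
 v(x) = C1 + Integral(x/cos(x), x)


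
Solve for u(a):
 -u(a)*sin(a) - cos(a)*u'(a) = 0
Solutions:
 u(a) = C1*cos(a)


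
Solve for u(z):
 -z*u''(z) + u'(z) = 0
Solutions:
 u(z) = C1 + C2*z^2


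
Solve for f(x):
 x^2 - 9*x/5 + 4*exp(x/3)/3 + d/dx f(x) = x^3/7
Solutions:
 f(x) = C1 + x^4/28 - x^3/3 + 9*x^2/10 - 4*exp(x/3)


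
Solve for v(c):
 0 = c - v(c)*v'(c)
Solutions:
 v(c) = -sqrt(C1 + c^2)
 v(c) = sqrt(C1 + c^2)


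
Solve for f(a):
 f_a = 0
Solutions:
 f(a) = C1


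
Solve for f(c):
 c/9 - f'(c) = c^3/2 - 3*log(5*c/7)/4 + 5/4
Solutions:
 f(c) = C1 - c^4/8 + c^2/18 + 3*c*log(c)/4 - 2*c - 3*c*log(7)/4 + 3*c*log(5)/4


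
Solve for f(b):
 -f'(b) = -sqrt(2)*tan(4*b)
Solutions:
 f(b) = C1 - sqrt(2)*log(cos(4*b))/4


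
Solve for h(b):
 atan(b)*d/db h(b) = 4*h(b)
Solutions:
 h(b) = C1*exp(4*Integral(1/atan(b), b))


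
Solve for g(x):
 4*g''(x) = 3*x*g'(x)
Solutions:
 g(x) = C1 + C2*erfi(sqrt(6)*x/4)


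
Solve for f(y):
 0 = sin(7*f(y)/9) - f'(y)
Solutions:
 -y + 9*log(cos(7*f(y)/9) - 1)/14 - 9*log(cos(7*f(y)/9) + 1)/14 = C1


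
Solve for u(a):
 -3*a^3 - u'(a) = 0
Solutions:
 u(a) = C1 - 3*a^4/4


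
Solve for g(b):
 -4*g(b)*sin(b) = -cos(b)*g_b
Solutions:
 g(b) = C1/cos(b)^4


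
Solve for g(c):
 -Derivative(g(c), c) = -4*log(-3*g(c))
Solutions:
 -Integral(1/(log(-_y) + log(3)), (_y, g(c)))/4 = C1 - c


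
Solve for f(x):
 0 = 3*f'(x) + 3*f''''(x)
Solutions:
 f(x) = C1 + C4*exp(-x) + (C2*sin(sqrt(3)*x/2) + C3*cos(sqrt(3)*x/2))*exp(x/2)


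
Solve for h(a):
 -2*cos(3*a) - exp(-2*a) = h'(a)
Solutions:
 h(a) = C1 - 2*sin(3*a)/3 + exp(-2*a)/2


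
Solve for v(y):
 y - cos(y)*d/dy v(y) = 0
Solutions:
 v(y) = C1 + Integral(y/cos(y), y)


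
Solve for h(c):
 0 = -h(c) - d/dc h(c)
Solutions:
 h(c) = C1*exp(-c)


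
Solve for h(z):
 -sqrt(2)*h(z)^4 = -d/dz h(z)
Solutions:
 h(z) = (-1/(C1 + 3*sqrt(2)*z))^(1/3)
 h(z) = (-1/(C1 + sqrt(2)*z))^(1/3)*(-3^(2/3) - 3*3^(1/6)*I)/6
 h(z) = (-1/(C1 + sqrt(2)*z))^(1/3)*(-3^(2/3) + 3*3^(1/6)*I)/6


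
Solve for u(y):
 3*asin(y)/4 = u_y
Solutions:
 u(y) = C1 + 3*y*asin(y)/4 + 3*sqrt(1 - y^2)/4


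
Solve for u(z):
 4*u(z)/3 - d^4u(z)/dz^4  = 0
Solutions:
 u(z) = C1*exp(-sqrt(2)*3^(3/4)*z/3) + C2*exp(sqrt(2)*3^(3/4)*z/3) + C3*sin(sqrt(2)*3^(3/4)*z/3) + C4*cos(sqrt(2)*3^(3/4)*z/3)


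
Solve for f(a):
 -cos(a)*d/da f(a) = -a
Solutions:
 f(a) = C1 + Integral(a/cos(a), a)


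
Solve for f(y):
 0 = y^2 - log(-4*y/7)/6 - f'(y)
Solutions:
 f(y) = C1 + y^3/3 - y*log(-y)/6 + y*(-2*log(2) + 1 + log(7))/6


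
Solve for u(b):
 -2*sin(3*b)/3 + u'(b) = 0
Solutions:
 u(b) = C1 - 2*cos(3*b)/9


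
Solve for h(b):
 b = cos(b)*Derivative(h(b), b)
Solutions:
 h(b) = C1 + Integral(b/cos(b), b)


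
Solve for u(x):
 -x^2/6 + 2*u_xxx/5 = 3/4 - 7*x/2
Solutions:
 u(x) = C1 + C2*x + C3*x^2 + x^5/144 - 35*x^4/96 + 5*x^3/16


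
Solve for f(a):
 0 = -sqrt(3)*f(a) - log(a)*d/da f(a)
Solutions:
 f(a) = C1*exp(-sqrt(3)*li(a))


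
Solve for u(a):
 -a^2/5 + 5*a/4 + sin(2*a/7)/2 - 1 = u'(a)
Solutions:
 u(a) = C1 - a^3/15 + 5*a^2/8 - a - 7*cos(2*a/7)/4


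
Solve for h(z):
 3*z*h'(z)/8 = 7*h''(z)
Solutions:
 h(z) = C1 + C2*erfi(sqrt(21)*z/28)


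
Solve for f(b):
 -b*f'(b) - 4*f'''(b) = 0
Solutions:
 f(b) = C1 + Integral(C2*airyai(-2^(1/3)*b/2) + C3*airybi(-2^(1/3)*b/2), b)


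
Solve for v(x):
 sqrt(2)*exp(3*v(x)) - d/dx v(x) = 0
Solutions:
 v(x) = log(-1/(C1 + 3*sqrt(2)*x))/3
 v(x) = log((-1/(C1 + sqrt(2)*x))^(1/3)*(-3^(2/3) - 3*3^(1/6)*I)/6)
 v(x) = log((-1/(C1 + sqrt(2)*x))^(1/3)*(-3^(2/3) + 3*3^(1/6)*I)/6)


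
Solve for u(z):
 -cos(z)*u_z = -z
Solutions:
 u(z) = C1 + Integral(z/cos(z), z)


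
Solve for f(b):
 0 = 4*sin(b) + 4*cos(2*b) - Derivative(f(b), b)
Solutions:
 f(b) = C1 + 2*sin(2*b) - 4*cos(b)


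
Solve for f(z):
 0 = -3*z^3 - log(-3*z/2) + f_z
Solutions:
 f(z) = C1 + 3*z^4/4 + z*log(-z) + z*(-1 - log(2) + log(3))


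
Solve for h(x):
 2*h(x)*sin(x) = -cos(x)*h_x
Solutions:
 h(x) = C1*cos(x)^2


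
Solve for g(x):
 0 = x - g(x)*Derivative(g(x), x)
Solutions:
 g(x) = -sqrt(C1 + x^2)
 g(x) = sqrt(C1 + x^2)


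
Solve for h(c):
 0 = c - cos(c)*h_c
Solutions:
 h(c) = C1 + Integral(c/cos(c), c)


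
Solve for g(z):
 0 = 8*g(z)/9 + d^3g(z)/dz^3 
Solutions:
 g(z) = C3*exp(-2*3^(1/3)*z/3) + (C1*sin(3^(5/6)*z/3) + C2*cos(3^(5/6)*z/3))*exp(3^(1/3)*z/3)


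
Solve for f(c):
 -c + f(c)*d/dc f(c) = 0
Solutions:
 f(c) = -sqrt(C1 + c^2)
 f(c) = sqrt(C1 + c^2)


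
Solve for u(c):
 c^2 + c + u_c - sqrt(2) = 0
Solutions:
 u(c) = C1 - c^3/3 - c^2/2 + sqrt(2)*c


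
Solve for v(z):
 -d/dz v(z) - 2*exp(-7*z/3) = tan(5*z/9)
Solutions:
 v(z) = C1 - 9*log(tan(5*z/9)^2 + 1)/10 + 6*exp(-7*z/3)/7


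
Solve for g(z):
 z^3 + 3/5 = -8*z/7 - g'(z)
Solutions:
 g(z) = C1 - z^4/4 - 4*z^2/7 - 3*z/5


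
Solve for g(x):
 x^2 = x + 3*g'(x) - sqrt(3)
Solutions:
 g(x) = C1 + x^3/9 - x^2/6 + sqrt(3)*x/3


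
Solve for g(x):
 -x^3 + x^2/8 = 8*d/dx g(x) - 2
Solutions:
 g(x) = C1 - x^4/32 + x^3/192 + x/4


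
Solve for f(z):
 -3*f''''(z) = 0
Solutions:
 f(z) = C1 + C2*z + C3*z^2 + C4*z^3


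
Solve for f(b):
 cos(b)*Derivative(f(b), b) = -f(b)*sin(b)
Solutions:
 f(b) = C1*cos(b)


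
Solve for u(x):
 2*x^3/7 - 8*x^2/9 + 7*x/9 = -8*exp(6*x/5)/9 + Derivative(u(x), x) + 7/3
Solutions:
 u(x) = C1 + x^4/14 - 8*x^3/27 + 7*x^2/18 - 7*x/3 + 20*exp(6*x/5)/27


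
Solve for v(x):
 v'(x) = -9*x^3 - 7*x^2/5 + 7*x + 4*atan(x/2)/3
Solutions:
 v(x) = C1 - 9*x^4/4 - 7*x^3/15 + 7*x^2/2 + 4*x*atan(x/2)/3 - 4*log(x^2 + 4)/3


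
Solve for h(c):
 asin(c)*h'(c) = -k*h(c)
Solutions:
 h(c) = C1*exp(-k*Integral(1/asin(c), c))


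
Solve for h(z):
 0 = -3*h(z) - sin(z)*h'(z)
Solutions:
 h(z) = C1*(cos(z) + 1)^(3/2)/(cos(z) - 1)^(3/2)


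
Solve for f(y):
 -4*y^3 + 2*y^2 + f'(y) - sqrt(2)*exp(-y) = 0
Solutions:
 f(y) = C1 + y^4 - 2*y^3/3 - sqrt(2)*exp(-y)


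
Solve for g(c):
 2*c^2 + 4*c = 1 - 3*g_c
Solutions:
 g(c) = C1 - 2*c^3/9 - 2*c^2/3 + c/3


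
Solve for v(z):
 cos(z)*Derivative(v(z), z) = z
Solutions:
 v(z) = C1 + Integral(z/cos(z), z)


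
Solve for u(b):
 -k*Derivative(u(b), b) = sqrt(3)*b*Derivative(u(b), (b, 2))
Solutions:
 u(b) = C1 + b^(-sqrt(3)*re(k)/3 + 1)*(C2*sin(sqrt(3)*log(b)*Abs(im(k))/3) + C3*cos(sqrt(3)*log(b)*im(k)/3))


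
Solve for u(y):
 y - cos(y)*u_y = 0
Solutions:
 u(y) = C1 + Integral(y/cos(y), y)


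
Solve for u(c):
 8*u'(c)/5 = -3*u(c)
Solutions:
 u(c) = C1*exp(-15*c/8)


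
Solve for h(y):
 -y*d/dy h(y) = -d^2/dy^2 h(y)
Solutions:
 h(y) = C1 + C2*erfi(sqrt(2)*y/2)


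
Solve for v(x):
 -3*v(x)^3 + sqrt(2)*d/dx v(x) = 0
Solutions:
 v(x) = -sqrt(-1/(C1 + 3*sqrt(2)*x))
 v(x) = sqrt(-1/(C1 + 3*sqrt(2)*x))


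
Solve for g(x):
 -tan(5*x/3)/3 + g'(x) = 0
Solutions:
 g(x) = C1 - log(cos(5*x/3))/5


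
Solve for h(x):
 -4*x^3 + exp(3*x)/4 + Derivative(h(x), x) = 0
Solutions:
 h(x) = C1 + x^4 - exp(3*x)/12


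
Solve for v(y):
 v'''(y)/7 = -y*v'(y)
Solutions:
 v(y) = C1 + Integral(C2*airyai(-7^(1/3)*y) + C3*airybi(-7^(1/3)*y), y)


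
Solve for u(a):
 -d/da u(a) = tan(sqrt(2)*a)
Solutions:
 u(a) = C1 + sqrt(2)*log(cos(sqrt(2)*a))/2


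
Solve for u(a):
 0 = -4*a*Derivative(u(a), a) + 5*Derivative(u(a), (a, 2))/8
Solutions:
 u(a) = C1 + C2*erfi(4*sqrt(5)*a/5)


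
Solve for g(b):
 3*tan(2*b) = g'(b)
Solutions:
 g(b) = C1 - 3*log(cos(2*b))/2


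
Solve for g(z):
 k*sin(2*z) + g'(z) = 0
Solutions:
 g(z) = C1 + k*cos(2*z)/2


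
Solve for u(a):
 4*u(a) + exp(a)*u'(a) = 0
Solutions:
 u(a) = C1*exp(4*exp(-a))


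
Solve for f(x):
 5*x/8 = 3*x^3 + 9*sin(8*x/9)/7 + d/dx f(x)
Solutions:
 f(x) = C1 - 3*x^4/4 + 5*x^2/16 + 81*cos(8*x/9)/56


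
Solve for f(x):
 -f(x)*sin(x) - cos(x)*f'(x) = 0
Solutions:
 f(x) = C1*cos(x)


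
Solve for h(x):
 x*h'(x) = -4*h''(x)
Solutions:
 h(x) = C1 + C2*erf(sqrt(2)*x/4)


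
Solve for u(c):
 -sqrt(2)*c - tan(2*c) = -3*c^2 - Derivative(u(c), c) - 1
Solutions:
 u(c) = C1 - c^3 + sqrt(2)*c^2/2 - c - log(cos(2*c))/2


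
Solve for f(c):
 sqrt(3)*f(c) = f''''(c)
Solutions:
 f(c) = C1*exp(-3^(1/8)*c) + C2*exp(3^(1/8)*c) + C3*sin(3^(1/8)*c) + C4*cos(3^(1/8)*c)


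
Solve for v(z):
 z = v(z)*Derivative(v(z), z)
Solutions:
 v(z) = -sqrt(C1 + z^2)
 v(z) = sqrt(C1 + z^2)


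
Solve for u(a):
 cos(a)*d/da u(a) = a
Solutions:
 u(a) = C1 + Integral(a/cos(a), a)


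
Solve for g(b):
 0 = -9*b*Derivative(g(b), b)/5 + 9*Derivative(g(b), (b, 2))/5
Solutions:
 g(b) = C1 + C2*erfi(sqrt(2)*b/2)


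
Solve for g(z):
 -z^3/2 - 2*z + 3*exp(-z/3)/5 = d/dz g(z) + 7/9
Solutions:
 g(z) = C1 - z^4/8 - z^2 - 7*z/9 - 9*exp(-z/3)/5


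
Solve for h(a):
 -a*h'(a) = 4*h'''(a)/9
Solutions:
 h(a) = C1 + Integral(C2*airyai(-2^(1/3)*3^(2/3)*a/2) + C3*airybi(-2^(1/3)*3^(2/3)*a/2), a)


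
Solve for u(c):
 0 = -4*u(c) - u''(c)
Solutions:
 u(c) = C1*sin(2*c) + C2*cos(2*c)


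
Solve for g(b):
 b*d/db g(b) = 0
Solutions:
 g(b) = C1


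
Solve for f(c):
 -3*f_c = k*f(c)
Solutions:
 f(c) = C1*exp(-c*k/3)


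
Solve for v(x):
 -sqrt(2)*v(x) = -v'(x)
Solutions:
 v(x) = C1*exp(sqrt(2)*x)


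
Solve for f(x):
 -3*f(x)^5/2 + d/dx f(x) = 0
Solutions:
 f(x) = -(-1/(C1 + 6*x))^(1/4)
 f(x) = (-1/(C1 + 6*x))^(1/4)
 f(x) = -I*(-1/(C1 + 6*x))^(1/4)
 f(x) = I*(-1/(C1 + 6*x))^(1/4)


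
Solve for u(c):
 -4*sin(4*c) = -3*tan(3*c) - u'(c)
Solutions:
 u(c) = C1 + log(cos(3*c)) - cos(4*c)


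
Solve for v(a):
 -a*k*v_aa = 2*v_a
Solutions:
 v(a) = C1 + a^(((re(k) - 2)*re(k) + im(k)^2)/(re(k)^2 + im(k)^2))*(C2*sin(2*log(a)*Abs(im(k))/(re(k)^2 + im(k)^2)) + C3*cos(2*log(a)*im(k)/(re(k)^2 + im(k)^2)))


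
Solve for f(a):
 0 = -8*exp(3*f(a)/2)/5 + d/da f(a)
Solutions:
 f(a) = 2*log(-1/(C1 + 24*a))/3 + 2*log(10)/3
 f(a) = 2*log(10^(1/3)*(-1/(C1 + 8*a))^(1/3)*(-3^(2/3) - 3*3^(1/6)*I)/6)
 f(a) = 2*log(10^(1/3)*(-1/(C1 + 8*a))^(1/3)*(-3^(2/3) + 3*3^(1/6)*I)/6)


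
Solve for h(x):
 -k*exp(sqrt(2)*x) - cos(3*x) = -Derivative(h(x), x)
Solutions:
 h(x) = C1 + sqrt(2)*k*exp(sqrt(2)*x)/2 + sin(3*x)/3


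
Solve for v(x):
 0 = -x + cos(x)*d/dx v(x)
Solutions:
 v(x) = C1 + Integral(x/cos(x), x)


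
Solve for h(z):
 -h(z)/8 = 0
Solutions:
 h(z) = 0


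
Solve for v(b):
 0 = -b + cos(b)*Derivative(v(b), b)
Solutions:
 v(b) = C1 + Integral(b/cos(b), b)


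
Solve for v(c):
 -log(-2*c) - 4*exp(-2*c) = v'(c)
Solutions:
 v(c) = C1 - c*log(-c) + c*(1 - log(2)) + 2*exp(-2*c)


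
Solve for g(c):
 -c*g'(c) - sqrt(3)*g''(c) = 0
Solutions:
 g(c) = C1 + C2*erf(sqrt(2)*3^(3/4)*c/6)


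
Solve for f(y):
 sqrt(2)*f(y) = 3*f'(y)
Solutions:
 f(y) = C1*exp(sqrt(2)*y/3)


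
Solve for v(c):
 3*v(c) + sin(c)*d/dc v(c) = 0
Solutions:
 v(c) = C1*(cos(c) + 1)^(3/2)/(cos(c) - 1)^(3/2)


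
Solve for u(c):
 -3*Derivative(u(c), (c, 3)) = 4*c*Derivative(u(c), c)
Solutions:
 u(c) = C1 + Integral(C2*airyai(-6^(2/3)*c/3) + C3*airybi(-6^(2/3)*c/3), c)


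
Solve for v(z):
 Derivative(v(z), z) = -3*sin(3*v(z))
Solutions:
 v(z) = -acos((-C1 - exp(18*z))/(C1 - exp(18*z)))/3 + 2*pi/3
 v(z) = acos((-C1 - exp(18*z))/(C1 - exp(18*z)))/3


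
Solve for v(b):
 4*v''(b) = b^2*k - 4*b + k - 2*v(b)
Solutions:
 v(b) = C1*sin(sqrt(2)*b/2) + C2*cos(sqrt(2)*b/2) + b^2*k/2 - 2*b - 3*k/2


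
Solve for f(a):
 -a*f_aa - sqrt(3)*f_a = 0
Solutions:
 f(a) = C1 + C2*a^(1 - sqrt(3))


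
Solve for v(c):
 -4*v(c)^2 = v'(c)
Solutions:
 v(c) = 1/(C1 + 4*c)


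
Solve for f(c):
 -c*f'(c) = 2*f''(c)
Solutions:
 f(c) = C1 + C2*erf(c/2)


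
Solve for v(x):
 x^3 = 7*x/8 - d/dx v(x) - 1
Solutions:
 v(x) = C1 - x^4/4 + 7*x^2/16 - x


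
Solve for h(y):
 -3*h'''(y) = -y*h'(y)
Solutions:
 h(y) = C1 + Integral(C2*airyai(3^(2/3)*y/3) + C3*airybi(3^(2/3)*y/3), y)


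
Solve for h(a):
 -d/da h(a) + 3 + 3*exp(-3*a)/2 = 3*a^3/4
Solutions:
 h(a) = C1 - 3*a^4/16 + 3*a - exp(-3*a)/2


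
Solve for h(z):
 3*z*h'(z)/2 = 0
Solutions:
 h(z) = C1


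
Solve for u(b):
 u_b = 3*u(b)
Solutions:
 u(b) = C1*exp(3*b)


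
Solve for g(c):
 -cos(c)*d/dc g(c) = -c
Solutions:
 g(c) = C1 + Integral(c/cos(c), c)


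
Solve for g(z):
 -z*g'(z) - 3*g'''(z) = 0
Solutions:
 g(z) = C1 + Integral(C2*airyai(-3^(2/3)*z/3) + C3*airybi(-3^(2/3)*z/3), z)


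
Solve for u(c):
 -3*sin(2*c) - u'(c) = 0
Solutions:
 u(c) = C1 + 3*cos(2*c)/2


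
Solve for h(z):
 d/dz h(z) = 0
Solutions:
 h(z) = C1


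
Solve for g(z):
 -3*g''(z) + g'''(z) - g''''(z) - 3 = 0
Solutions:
 g(z) = C1 + C2*z - z^2/2 + (C3*sin(sqrt(11)*z/2) + C4*cos(sqrt(11)*z/2))*exp(z/2)


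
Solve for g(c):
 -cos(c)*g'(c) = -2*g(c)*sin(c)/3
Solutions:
 g(c) = C1/cos(c)^(2/3)


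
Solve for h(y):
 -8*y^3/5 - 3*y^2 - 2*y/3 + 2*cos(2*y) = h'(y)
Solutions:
 h(y) = C1 - 2*y^4/5 - y^3 - y^2/3 + sin(2*y)


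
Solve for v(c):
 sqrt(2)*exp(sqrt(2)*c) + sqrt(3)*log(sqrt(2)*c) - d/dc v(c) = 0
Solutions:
 v(c) = C1 + sqrt(3)*c*log(c) + sqrt(3)*c*(-1 + log(2)/2) + exp(sqrt(2)*c)


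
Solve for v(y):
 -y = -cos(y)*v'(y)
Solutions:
 v(y) = C1 + Integral(y/cos(y), y)


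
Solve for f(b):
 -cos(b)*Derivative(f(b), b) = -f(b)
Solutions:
 f(b) = C1*sqrt(sin(b) + 1)/sqrt(sin(b) - 1)


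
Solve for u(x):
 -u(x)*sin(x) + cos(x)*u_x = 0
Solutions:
 u(x) = C1/cos(x)


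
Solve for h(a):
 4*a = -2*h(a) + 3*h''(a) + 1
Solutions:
 h(a) = C1*exp(-sqrt(6)*a/3) + C2*exp(sqrt(6)*a/3) - 2*a + 1/2


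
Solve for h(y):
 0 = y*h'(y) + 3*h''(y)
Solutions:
 h(y) = C1 + C2*erf(sqrt(6)*y/6)


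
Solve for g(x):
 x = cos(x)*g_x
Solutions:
 g(x) = C1 + Integral(x/cos(x), x)


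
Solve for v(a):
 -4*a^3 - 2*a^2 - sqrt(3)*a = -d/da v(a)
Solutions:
 v(a) = C1 + a^4 + 2*a^3/3 + sqrt(3)*a^2/2


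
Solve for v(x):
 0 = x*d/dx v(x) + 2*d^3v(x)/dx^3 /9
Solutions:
 v(x) = C1 + Integral(C2*airyai(-6^(2/3)*x/2) + C3*airybi(-6^(2/3)*x/2), x)


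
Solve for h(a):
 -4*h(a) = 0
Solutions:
 h(a) = 0


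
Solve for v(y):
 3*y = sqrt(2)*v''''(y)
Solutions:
 v(y) = C1 + C2*y + C3*y^2 + C4*y^3 + sqrt(2)*y^5/80


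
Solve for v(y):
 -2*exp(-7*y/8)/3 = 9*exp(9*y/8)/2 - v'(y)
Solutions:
 v(y) = C1 + 4*exp(9*y/8) - 16*exp(-7*y/8)/21


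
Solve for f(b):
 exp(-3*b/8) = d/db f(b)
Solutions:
 f(b) = C1 - 8*exp(-3*b/8)/3


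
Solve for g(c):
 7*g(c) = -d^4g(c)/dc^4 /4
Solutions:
 g(c) = (C1*sin(7^(1/4)*c) + C2*cos(7^(1/4)*c))*exp(-7^(1/4)*c) + (C3*sin(7^(1/4)*c) + C4*cos(7^(1/4)*c))*exp(7^(1/4)*c)


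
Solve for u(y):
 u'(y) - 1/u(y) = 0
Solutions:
 u(y) = -sqrt(C1 + 2*y)
 u(y) = sqrt(C1 + 2*y)


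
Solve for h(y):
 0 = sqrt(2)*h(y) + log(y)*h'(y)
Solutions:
 h(y) = C1*exp(-sqrt(2)*li(y))


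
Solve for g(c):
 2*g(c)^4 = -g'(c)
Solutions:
 g(c) = (-3^(2/3) - 3*3^(1/6)*I)*(1/(C1 + 2*c))^(1/3)/6
 g(c) = (-3^(2/3) + 3*3^(1/6)*I)*(1/(C1 + 2*c))^(1/3)/6
 g(c) = (1/(C1 + 6*c))^(1/3)


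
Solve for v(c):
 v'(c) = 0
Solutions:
 v(c) = C1


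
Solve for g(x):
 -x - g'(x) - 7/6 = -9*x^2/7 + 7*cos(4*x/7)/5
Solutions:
 g(x) = C1 + 3*x^3/7 - x^2/2 - 7*x/6 - 49*sin(4*x/7)/20


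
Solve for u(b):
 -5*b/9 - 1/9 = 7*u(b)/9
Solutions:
 u(b) = -5*b/7 - 1/7


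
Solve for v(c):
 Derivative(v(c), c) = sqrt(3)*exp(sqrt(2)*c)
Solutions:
 v(c) = C1 + sqrt(6)*exp(sqrt(2)*c)/2


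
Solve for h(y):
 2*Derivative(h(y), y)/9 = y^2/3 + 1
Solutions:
 h(y) = C1 + y^3/2 + 9*y/2


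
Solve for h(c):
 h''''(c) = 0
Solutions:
 h(c) = C1 + C2*c + C3*c^2 + C4*c^3


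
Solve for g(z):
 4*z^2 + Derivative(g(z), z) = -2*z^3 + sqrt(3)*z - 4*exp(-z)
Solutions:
 g(z) = C1 - z^4/2 - 4*z^3/3 + sqrt(3)*z^2/2 + 4*exp(-z)


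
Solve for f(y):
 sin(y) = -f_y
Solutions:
 f(y) = C1 + cos(y)


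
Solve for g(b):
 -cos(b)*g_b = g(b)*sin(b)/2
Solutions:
 g(b) = C1*sqrt(cos(b))


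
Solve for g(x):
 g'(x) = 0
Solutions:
 g(x) = C1


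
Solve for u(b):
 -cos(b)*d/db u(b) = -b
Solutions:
 u(b) = C1 + Integral(b/cos(b), b)


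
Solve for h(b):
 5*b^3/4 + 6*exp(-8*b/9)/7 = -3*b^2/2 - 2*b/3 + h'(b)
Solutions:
 h(b) = C1 + 5*b^4/16 + b^3/2 + b^2/3 - 27*exp(-8*b/9)/28


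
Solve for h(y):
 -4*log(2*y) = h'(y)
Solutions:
 h(y) = C1 - 4*y*log(y) - y*log(16) + 4*y


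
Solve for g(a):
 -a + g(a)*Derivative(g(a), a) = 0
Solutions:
 g(a) = -sqrt(C1 + a^2)
 g(a) = sqrt(C1 + a^2)


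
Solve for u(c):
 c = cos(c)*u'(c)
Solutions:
 u(c) = C1 + Integral(c/cos(c), c)


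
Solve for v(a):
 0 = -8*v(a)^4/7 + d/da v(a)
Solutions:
 v(a) = 7^(1/3)*(-1/(C1 + 24*a))^(1/3)
 v(a) = 7^(1/3)*(-1/(C1 + 8*a))^(1/3)*(-3^(2/3) - 3*3^(1/6)*I)/6
 v(a) = 7^(1/3)*(-1/(C1 + 8*a))^(1/3)*(-3^(2/3) + 3*3^(1/6)*I)/6


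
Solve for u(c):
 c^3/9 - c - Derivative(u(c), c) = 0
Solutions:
 u(c) = C1 + c^4/36 - c^2/2


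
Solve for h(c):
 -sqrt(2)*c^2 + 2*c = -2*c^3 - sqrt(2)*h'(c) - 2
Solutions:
 h(c) = C1 - sqrt(2)*c^4/4 + c^3/3 - sqrt(2)*c^2/2 - sqrt(2)*c


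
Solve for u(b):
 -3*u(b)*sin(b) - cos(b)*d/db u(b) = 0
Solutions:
 u(b) = C1*cos(b)^3


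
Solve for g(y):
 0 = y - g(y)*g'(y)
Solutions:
 g(y) = -sqrt(C1 + y^2)
 g(y) = sqrt(C1 + y^2)


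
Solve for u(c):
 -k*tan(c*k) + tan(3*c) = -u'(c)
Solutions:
 u(c) = C1 + k*Piecewise((-log(cos(c*k))/k, Ne(k, 0)), (0, True)) + log(cos(3*c))/3


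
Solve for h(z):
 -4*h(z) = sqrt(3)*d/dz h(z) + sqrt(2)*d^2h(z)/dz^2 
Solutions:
 h(z) = (C1*sin(sqrt(2)*z*sqrt(-3 + 16*sqrt(2))/4) + C2*cos(sqrt(2)*z*sqrt(-3 + 16*sqrt(2))/4))*exp(-sqrt(6)*z/4)


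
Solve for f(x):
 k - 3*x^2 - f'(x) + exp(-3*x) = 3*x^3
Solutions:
 f(x) = C1 + k*x - 3*x^4/4 - x^3 - exp(-3*x)/3


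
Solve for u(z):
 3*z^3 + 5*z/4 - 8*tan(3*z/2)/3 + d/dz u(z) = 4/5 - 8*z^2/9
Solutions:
 u(z) = C1 - 3*z^4/4 - 8*z^3/27 - 5*z^2/8 + 4*z/5 - 16*log(cos(3*z/2))/9


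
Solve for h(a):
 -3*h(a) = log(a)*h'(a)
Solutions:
 h(a) = C1*exp(-3*li(a))


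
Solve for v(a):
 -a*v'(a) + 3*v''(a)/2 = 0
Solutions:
 v(a) = C1 + C2*erfi(sqrt(3)*a/3)


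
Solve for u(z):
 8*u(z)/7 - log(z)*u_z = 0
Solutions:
 u(z) = C1*exp(8*li(z)/7)


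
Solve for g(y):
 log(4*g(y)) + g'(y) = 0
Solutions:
 Integral(1/(log(_y) + 2*log(2)), (_y, g(y))) = C1 - y


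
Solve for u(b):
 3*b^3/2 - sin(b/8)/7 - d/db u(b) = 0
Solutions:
 u(b) = C1 + 3*b^4/8 + 8*cos(b/8)/7


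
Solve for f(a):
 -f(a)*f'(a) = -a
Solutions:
 f(a) = -sqrt(C1 + a^2)
 f(a) = sqrt(C1 + a^2)


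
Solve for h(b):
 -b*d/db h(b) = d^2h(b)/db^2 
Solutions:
 h(b) = C1 + C2*erf(sqrt(2)*b/2)


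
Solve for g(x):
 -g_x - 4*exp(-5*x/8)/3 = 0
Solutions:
 g(x) = C1 + 32*exp(-5*x/8)/15


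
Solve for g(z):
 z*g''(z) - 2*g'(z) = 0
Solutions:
 g(z) = C1 + C2*z^3


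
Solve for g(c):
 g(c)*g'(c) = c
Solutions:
 g(c) = -sqrt(C1 + c^2)
 g(c) = sqrt(C1 + c^2)


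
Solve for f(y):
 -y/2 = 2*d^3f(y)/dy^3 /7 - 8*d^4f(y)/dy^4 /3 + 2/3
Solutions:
 f(y) = C1 + C2*y + C3*y^2 + C4*exp(3*y/28) - 7*y^4/96 - 28*y^3/9


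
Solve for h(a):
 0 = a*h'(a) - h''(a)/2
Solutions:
 h(a) = C1 + C2*erfi(a)


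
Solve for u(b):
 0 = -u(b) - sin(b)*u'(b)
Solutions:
 u(b) = C1*sqrt(cos(b) + 1)/sqrt(cos(b) - 1)


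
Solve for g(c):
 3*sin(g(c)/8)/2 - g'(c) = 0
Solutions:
 -3*c/2 + 4*log(cos(g(c)/8) - 1) - 4*log(cos(g(c)/8) + 1) = C1


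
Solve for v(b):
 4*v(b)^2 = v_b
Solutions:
 v(b) = -1/(C1 + 4*b)


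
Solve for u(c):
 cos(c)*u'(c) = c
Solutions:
 u(c) = C1 + Integral(c/cos(c), c)


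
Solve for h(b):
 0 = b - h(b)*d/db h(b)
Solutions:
 h(b) = -sqrt(C1 + b^2)
 h(b) = sqrt(C1 + b^2)


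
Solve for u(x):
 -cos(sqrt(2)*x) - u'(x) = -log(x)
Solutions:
 u(x) = C1 + x*log(x) - x - sqrt(2)*sin(sqrt(2)*x)/2


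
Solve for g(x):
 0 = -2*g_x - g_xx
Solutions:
 g(x) = C1 + C2*exp(-2*x)


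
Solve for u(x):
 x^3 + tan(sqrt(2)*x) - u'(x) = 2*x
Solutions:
 u(x) = C1 + x^4/4 - x^2 - sqrt(2)*log(cos(sqrt(2)*x))/2


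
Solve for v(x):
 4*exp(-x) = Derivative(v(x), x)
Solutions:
 v(x) = C1 - 4*exp(-x)


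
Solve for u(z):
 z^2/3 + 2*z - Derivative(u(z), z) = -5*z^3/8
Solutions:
 u(z) = C1 + 5*z^4/32 + z^3/9 + z^2


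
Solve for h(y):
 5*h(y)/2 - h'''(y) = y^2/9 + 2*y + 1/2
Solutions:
 h(y) = C3*exp(2^(2/3)*5^(1/3)*y/2) + 2*y^2/45 + 4*y/5 + (C1*sin(2^(2/3)*sqrt(3)*5^(1/3)*y/4) + C2*cos(2^(2/3)*sqrt(3)*5^(1/3)*y/4))*exp(-2^(2/3)*5^(1/3)*y/4) + 1/5


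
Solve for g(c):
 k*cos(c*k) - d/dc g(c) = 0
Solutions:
 g(c) = C1 + sin(c*k)


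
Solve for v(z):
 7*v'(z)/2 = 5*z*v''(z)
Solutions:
 v(z) = C1 + C2*z^(17/10)


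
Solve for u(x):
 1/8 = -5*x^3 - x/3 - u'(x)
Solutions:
 u(x) = C1 - 5*x^4/4 - x^2/6 - x/8


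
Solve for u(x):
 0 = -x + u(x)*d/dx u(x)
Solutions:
 u(x) = -sqrt(C1 + x^2)
 u(x) = sqrt(C1 + x^2)


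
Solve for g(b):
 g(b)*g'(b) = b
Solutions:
 g(b) = -sqrt(C1 + b^2)
 g(b) = sqrt(C1 + b^2)


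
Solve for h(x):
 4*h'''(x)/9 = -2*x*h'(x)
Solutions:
 h(x) = C1 + Integral(C2*airyai(-6^(2/3)*x/2) + C3*airybi(-6^(2/3)*x/2), x)


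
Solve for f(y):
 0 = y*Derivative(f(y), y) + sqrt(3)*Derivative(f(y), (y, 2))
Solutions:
 f(y) = C1 + C2*erf(sqrt(2)*3^(3/4)*y/6)


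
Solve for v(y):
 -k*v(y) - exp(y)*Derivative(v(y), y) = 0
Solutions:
 v(y) = C1*exp(k*exp(-y))


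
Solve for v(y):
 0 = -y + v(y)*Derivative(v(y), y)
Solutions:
 v(y) = -sqrt(C1 + y^2)
 v(y) = sqrt(C1 + y^2)


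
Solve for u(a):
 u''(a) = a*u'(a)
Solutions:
 u(a) = C1 + C2*erfi(sqrt(2)*a/2)


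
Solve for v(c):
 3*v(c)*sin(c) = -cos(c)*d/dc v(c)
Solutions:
 v(c) = C1*cos(c)^3


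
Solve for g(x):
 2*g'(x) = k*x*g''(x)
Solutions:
 g(x) = C1 + x^(((re(k) + 2)*re(k) + im(k)^2)/(re(k)^2 + im(k)^2))*(C2*sin(2*log(x)*Abs(im(k))/(re(k)^2 + im(k)^2)) + C3*cos(2*log(x)*im(k)/(re(k)^2 + im(k)^2)))


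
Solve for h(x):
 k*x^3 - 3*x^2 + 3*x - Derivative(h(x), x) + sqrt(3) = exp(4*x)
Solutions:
 h(x) = C1 + k*x^4/4 - x^3 + 3*x^2/2 + sqrt(3)*x - exp(4*x)/4


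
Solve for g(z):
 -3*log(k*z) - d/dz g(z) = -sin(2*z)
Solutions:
 g(z) = C1 - 3*z*log(k*z) + 3*z - cos(2*z)/2


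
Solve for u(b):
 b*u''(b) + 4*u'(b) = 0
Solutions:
 u(b) = C1 + C2/b^3


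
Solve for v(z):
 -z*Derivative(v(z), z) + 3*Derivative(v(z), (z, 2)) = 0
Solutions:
 v(z) = C1 + C2*erfi(sqrt(6)*z/6)


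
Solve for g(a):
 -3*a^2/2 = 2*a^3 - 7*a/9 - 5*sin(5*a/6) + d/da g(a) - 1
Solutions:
 g(a) = C1 - a^4/2 - a^3/2 + 7*a^2/18 + a - 6*cos(5*a/6)


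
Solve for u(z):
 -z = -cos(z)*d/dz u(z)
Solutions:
 u(z) = C1 + Integral(z/cos(z), z)


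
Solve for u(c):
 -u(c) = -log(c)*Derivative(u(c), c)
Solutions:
 u(c) = C1*exp(li(c))


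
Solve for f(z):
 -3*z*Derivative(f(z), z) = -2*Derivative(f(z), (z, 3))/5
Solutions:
 f(z) = C1 + Integral(C2*airyai(15^(1/3)*2^(2/3)*z/2) + C3*airybi(15^(1/3)*2^(2/3)*z/2), z)


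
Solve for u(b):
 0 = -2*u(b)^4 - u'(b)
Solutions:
 u(b) = (-3^(2/3) - 3*3^(1/6)*I)*(1/(C1 + 2*b))^(1/3)/6
 u(b) = (-3^(2/3) + 3*3^(1/6)*I)*(1/(C1 + 2*b))^(1/3)/6
 u(b) = (1/(C1 + 6*b))^(1/3)


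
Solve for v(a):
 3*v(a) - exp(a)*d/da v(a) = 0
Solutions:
 v(a) = C1*exp(-3*exp(-a))


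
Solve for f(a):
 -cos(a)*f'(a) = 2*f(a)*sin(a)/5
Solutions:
 f(a) = C1*cos(a)^(2/5)


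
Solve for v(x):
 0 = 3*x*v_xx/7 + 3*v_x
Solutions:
 v(x) = C1 + C2/x^6


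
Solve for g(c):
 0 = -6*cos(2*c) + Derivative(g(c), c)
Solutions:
 g(c) = C1 + 3*sin(2*c)


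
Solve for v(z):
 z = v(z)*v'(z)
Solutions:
 v(z) = -sqrt(C1 + z^2)
 v(z) = sqrt(C1 + z^2)


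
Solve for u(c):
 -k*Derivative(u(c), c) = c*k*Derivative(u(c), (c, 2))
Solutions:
 u(c) = C1 + C2*log(c)


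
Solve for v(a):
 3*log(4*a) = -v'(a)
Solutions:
 v(a) = C1 - 3*a*log(a) - a*log(64) + 3*a


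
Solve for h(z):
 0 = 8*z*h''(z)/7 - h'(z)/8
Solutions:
 h(z) = C1 + C2*z^(71/64)


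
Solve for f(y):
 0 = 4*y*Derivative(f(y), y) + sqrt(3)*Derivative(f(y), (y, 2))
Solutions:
 f(y) = C1 + C2*erf(sqrt(2)*3^(3/4)*y/3)


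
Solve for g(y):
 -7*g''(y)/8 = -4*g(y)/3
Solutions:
 g(y) = C1*exp(-4*sqrt(42)*y/21) + C2*exp(4*sqrt(42)*y/21)


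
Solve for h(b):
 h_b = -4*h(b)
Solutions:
 h(b) = C1*exp(-4*b)


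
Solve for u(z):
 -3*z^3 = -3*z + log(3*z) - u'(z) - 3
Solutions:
 u(z) = C1 + 3*z^4/4 - 3*z^2/2 + z*log(z) - 4*z + z*log(3)


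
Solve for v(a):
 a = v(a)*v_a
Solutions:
 v(a) = -sqrt(C1 + a^2)
 v(a) = sqrt(C1 + a^2)


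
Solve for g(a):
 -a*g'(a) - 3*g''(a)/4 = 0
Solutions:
 g(a) = C1 + C2*erf(sqrt(6)*a/3)


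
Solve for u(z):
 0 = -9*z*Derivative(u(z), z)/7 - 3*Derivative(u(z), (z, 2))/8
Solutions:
 u(z) = C1 + C2*erf(2*sqrt(21)*z/7)


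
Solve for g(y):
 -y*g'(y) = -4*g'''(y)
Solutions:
 g(y) = C1 + Integral(C2*airyai(2^(1/3)*y/2) + C3*airybi(2^(1/3)*y/2), y)


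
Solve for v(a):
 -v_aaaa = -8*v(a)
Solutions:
 v(a) = C1*exp(-2^(3/4)*a) + C2*exp(2^(3/4)*a) + C3*sin(2^(3/4)*a) + C4*cos(2^(3/4)*a)


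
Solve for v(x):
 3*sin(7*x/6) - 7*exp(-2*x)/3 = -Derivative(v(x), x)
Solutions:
 v(x) = C1 + 18*cos(7*x/6)/7 - 7*exp(-2*x)/6


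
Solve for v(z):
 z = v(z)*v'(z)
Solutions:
 v(z) = -sqrt(C1 + z^2)
 v(z) = sqrt(C1 + z^2)


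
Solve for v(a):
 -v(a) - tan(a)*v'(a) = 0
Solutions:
 v(a) = C1/sin(a)


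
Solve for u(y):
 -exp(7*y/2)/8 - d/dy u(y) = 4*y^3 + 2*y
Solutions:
 u(y) = C1 - y^4 - y^2 - exp(7*y/2)/28


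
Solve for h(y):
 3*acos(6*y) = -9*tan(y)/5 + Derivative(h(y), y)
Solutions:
 h(y) = C1 + 3*y*acos(6*y) - sqrt(1 - 36*y^2)/2 - 9*log(cos(y))/5


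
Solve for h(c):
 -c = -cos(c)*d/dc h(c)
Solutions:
 h(c) = C1 + Integral(c/cos(c), c)


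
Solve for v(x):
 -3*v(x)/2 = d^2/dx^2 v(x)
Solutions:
 v(x) = C1*sin(sqrt(6)*x/2) + C2*cos(sqrt(6)*x/2)


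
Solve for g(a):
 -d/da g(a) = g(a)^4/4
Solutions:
 g(a) = 2^(2/3)*(1/(C1 + 3*a))^(1/3)
 g(a) = (-6^(2/3) - 3*2^(2/3)*3^(1/6)*I)*(1/(C1 + a))^(1/3)/6
 g(a) = (-6^(2/3) + 3*2^(2/3)*3^(1/6)*I)*(1/(C1 + a))^(1/3)/6


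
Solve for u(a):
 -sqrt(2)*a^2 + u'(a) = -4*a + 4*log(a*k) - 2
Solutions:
 u(a) = C1 + sqrt(2)*a^3/3 - 2*a^2 + 4*a*log(a*k) - 6*a


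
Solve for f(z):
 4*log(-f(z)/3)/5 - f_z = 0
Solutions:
 -5*Integral(1/(log(-_y) - log(3)), (_y, f(z)))/4 = C1 - z


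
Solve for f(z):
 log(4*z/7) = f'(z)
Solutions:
 f(z) = C1 + z*log(z) - z + z*log(4/7)


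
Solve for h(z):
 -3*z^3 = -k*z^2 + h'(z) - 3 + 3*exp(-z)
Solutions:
 h(z) = C1 + k*z^3/3 - 3*z^4/4 + 3*z + 3*exp(-z)


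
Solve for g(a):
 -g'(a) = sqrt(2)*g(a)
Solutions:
 g(a) = C1*exp(-sqrt(2)*a)


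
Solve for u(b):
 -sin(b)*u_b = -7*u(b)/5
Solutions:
 u(b) = C1*(cos(b) - 1)^(7/10)/(cos(b) + 1)^(7/10)


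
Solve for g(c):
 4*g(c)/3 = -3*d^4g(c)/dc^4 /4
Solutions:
 g(c) = (C1*sin(sqrt(6)*c/3) + C2*cos(sqrt(6)*c/3))*exp(-sqrt(6)*c/3) + (C3*sin(sqrt(6)*c/3) + C4*cos(sqrt(6)*c/3))*exp(sqrt(6)*c/3)


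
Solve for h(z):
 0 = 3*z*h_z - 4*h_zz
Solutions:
 h(z) = C1 + C2*erfi(sqrt(6)*z/4)


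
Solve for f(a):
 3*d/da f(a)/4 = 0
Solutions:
 f(a) = C1


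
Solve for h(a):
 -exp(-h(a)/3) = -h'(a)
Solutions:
 h(a) = 3*log(C1 + a/3)


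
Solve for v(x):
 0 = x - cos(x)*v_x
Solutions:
 v(x) = C1 + Integral(x/cos(x), x)


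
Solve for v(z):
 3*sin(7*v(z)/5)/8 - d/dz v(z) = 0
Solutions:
 -3*z/8 + 5*log(cos(7*v(z)/5) - 1)/14 - 5*log(cos(7*v(z)/5) + 1)/14 = C1


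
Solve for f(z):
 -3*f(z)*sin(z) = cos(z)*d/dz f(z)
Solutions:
 f(z) = C1*cos(z)^3


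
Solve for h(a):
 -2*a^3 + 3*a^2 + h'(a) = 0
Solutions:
 h(a) = C1 + a^4/2 - a^3


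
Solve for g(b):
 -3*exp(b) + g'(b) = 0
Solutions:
 g(b) = C1 + 3*exp(b)


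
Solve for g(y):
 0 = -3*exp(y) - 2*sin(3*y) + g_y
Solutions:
 g(y) = C1 + 3*exp(y) - 2*cos(3*y)/3


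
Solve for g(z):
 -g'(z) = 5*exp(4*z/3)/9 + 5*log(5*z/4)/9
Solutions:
 g(z) = C1 - 5*z*log(z)/9 + 5*z*(-log(5) + 1 + 2*log(2))/9 - 5*exp(4*z/3)/12


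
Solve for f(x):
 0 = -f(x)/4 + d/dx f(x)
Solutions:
 f(x) = C1*exp(x/4)


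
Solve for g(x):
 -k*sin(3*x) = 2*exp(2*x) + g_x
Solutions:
 g(x) = C1 + k*cos(3*x)/3 - exp(2*x)


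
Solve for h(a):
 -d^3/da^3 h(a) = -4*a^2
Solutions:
 h(a) = C1 + C2*a + C3*a^2 + a^5/15


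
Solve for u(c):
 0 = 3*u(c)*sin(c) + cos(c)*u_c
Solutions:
 u(c) = C1*cos(c)^3


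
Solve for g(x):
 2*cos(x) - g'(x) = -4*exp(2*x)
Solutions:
 g(x) = C1 + 2*exp(2*x) + 2*sin(x)


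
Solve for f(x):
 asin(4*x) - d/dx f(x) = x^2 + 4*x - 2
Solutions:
 f(x) = C1 - x^3/3 - 2*x^2 + x*asin(4*x) + 2*x + sqrt(1 - 16*x^2)/4


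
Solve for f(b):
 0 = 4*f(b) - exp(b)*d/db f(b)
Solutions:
 f(b) = C1*exp(-4*exp(-b))


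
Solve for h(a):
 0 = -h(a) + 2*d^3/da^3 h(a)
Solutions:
 h(a) = C3*exp(2^(2/3)*a/2) + (C1*sin(2^(2/3)*sqrt(3)*a/4) + C2*cos(2^(2/3)*sqrt(3)*a/4))*exp(-2^(2/3)*a/4)


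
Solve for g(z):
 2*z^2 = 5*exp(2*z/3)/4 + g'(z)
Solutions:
 g(z) = C1 + 2*z^3/3 - 15*exp(2*z/3)/8


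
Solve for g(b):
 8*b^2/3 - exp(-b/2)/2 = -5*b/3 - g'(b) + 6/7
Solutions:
 g(b) = C1 - 8*b^3/9 - 5*b^2/6 + 6*b/7 - 1/sqrt(exp(b))


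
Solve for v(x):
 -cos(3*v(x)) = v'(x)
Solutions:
 v(x) = -asin((C1 + exp(6*x))/(C1 - exp(6*x)))/3 + pi/3
 v(x) = asin((C1 + exp(6*x))/(C1 - exp(6*x)))/3


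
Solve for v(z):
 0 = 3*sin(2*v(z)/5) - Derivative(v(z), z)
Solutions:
 -3*z + 5*log(cos(2*v(z)/5) - 1)/4 - 5*log(cos(2*v(z)/5) + 1)/4 = C1


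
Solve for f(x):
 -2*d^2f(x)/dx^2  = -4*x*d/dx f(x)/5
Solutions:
 f(x) = C1 + C2*erfi(sqrt(5)*x/5)


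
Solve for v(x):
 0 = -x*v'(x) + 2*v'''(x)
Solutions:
 v(x) = C1 + Integral(C2*airyai(2^(2/3)*x/2) + C3*airybi(2^(2/3)*x/2), x)


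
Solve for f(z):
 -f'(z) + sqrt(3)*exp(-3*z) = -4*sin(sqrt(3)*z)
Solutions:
 f(z) = C1 - 4*sqrt(3)*cos(sqrt(3)*z)/3 - sqrt(3)*exp(-3*z)/3


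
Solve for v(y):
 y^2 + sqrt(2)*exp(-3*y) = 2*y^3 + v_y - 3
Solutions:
 v(y) = C1 - y^4/2 + y^3/3 + 3*y - sqrt(2)*exp(-3*y)/3


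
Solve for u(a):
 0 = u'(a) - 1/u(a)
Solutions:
 u(a) = -sqrt(C1 + 2*a)
 u(a) = sqrt(C1 + 2*a)


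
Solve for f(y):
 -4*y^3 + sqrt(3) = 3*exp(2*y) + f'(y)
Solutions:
 f(y) = C1 - y^4 + sqrt(3)*y - 3*exp(2*y)/2


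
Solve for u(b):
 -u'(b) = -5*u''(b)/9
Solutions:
 u(b) = C1 + C2*exp(9*b/5)


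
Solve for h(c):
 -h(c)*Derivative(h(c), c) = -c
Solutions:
 h(c) = -sqrt(C1 + c^2)
 h(c) = sqrt(C1 + c^2)


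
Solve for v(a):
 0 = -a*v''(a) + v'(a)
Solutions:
 v(a) = C1 + C2*a^2


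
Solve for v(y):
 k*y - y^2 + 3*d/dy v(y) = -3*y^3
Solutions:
 v(y) = C1 - k*y^2/6 - y^4/4 + y^3/9


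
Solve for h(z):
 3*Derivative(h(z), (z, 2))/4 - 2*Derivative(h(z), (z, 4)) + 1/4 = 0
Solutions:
 h(z) = C1 + C2*z + C3*exp(-sqrt(6)*z/4) + C4*exp(sqrt(6)*z/4) - z^2/6


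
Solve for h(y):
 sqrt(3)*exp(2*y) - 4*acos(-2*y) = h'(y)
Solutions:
 h(y) = C1 - 4*y*acos(-2*y) - 2*sqrt(1 - 4*y^2) + sqrt(3)*exp(2*y)/2


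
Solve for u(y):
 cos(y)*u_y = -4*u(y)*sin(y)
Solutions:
 u(y) = C1*cos(y)^4


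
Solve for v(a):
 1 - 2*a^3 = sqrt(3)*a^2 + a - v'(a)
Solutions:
 v(a) = C1 + a^4/2 + sqrt(3)*a^3/3 + a^2/2 - a


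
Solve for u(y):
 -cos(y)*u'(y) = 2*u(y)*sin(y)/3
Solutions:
 u(y) = C1*cos(y)^(2/3)


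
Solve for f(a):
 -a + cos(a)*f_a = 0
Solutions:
 f(a) = C1 + Integral(a/cos(a), a)


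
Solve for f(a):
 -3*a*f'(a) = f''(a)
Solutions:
 f(a) = C1 + C2*erf(sqrt(6)*a/2)


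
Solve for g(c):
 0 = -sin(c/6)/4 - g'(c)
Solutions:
 g(c) = C1 + 3*cos(c/6)/2


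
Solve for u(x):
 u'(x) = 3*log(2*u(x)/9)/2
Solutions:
 -2*Integral(1/(log(_y) - 2*log(3) + log(2)), (_y, u(x)))/3 = C1 - x


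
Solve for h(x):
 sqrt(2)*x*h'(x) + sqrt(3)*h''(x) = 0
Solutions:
 h(x) = C1 + C2*erf(6^(3/4)*x/6)


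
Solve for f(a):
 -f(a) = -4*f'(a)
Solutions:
 f(a) = C1*exp(a/4)


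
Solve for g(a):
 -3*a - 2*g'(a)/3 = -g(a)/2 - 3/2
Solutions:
 g(a) = C1*exp(3*a/4) + 6*a + 5


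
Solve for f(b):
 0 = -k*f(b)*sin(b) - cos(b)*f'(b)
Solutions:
 f(b) = C1*exp(k*log(cos(b)))


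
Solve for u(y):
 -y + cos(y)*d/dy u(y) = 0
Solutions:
 u(y) = C1 + Integral(y/cos(y), y)


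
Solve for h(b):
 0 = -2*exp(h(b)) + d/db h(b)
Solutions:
 h(b) = log(-1/(C1 + 2*b))


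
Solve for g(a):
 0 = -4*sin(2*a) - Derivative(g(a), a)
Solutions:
 g(a) = C1 + 2*cos(2*a)


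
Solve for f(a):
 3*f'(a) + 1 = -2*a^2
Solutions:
 f(a) = C1 - 2*a^3/9 - a/3


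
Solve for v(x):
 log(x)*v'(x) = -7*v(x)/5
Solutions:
 v(x) = C1*exp(-7*li(x)/5)


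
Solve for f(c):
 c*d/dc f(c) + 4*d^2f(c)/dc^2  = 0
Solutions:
 f(c) = C1 + C2*erf(sqrt(2)*c/4)


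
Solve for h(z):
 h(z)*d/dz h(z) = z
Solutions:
 h(z) = -sqrt(C1 + z^2)
 h(z) = sqrt(C1 + z^2)


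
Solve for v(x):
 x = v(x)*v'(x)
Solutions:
 v(x) = -sqrt(C1 + x^2)
 v(x) = sqrt(C1 + x^2)


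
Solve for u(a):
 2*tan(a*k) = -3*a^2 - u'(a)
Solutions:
 u(a) = C1 - a^3 - 2*Piecewise((-log(cos(a*k))/k, Ne(k, 0)), (0, True))


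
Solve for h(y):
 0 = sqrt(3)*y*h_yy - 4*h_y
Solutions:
 h(y) = C1 + C2*y^(1 + 4*sqrt(3)/3)


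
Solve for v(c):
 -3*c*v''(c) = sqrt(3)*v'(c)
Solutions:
 v(c) = C1 + C2*c^(1 - sqrt(3)/3)


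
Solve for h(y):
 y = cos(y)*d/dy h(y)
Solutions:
 h(y) = C1 + Integral(y/cos(y), y)


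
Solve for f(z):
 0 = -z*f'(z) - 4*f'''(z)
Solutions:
 f(z) = C1 + Integral(C2*airyai(-2^(1/3)*z/2) + C3*airybi(-2^(1/3)*z/2), z)


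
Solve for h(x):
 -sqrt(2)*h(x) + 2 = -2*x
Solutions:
 h(x) = sqrt(2)*(x + 1)


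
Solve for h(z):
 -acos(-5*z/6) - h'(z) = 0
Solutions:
 h(z) = C1 - z*acos(-5*z/6) - sqrt(36 - 25*z^2)/5


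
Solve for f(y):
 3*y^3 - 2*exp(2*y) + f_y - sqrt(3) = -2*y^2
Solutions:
 f(y) = C1 - 3*y^4/4 - 2*y^3/3 + sqrt(3)*y + exp(2*y)


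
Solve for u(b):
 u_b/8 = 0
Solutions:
 u(b) = C1


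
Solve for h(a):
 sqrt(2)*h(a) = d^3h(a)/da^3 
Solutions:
 h(a) = C3*exp(2^(1/6)*a) + (C1*sin(2^(1/6)*sqrt(3)*a/2) + C2*cos(2^(1/6)*sqrt(3)*a/2))*exp(-2^(1/6)*a/2)


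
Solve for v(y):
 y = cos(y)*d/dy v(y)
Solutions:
 v(y) = C1 + Integral(y/cos(y), y)


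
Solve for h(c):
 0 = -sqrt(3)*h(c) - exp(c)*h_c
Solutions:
 h(c) = C1*exp(sqrt(3)*exp(-c))


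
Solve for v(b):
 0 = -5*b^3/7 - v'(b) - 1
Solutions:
 v(b) = C1 - 5*b^4/28 - b


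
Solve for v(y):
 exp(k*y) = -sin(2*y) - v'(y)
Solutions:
 v(y) = C1 + cos(2*y)/2 - exp(k*y)/k
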